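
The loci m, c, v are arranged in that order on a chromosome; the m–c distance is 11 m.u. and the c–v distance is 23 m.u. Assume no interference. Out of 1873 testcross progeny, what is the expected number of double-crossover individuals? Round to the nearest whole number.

47

Map distances give recombination frequencies of 0.110 and 0.230 for the two intervals.
With no interference, expected double-crossover frequency = 0.110 × 0.230 = 0.02530.
Expected number = 0.02530 × 1873 = 47.39 ≈ 47.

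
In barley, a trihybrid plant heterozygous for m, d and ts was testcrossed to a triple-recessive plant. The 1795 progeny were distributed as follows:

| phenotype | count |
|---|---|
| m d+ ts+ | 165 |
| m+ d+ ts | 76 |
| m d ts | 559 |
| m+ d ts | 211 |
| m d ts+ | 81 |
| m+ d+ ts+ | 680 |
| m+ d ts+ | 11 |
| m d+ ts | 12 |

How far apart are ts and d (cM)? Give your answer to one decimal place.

10.0 cM

The two most frequent reciprocal classes, m+ d+ ts+ and m d ts, are the parental types, so the F1 was m+ d+ ts+ / m d ts.
The two rarest classes, m+ d ts+ and m d+ ts, are the double crossovers. Comparing them with the parentals, only the d allele has switched, so d is the middle locus and the order is m – d – ts.
Crossovers in the d–ts interval produce the single-crossover classes m+ d+ ts and m d ts+ (76 + 81 = 157) plus the double crossovers (23).
RF(d–ts) = (157 + 23) / 1795 = 180/1795 = 0.1003 → 10.0 cM.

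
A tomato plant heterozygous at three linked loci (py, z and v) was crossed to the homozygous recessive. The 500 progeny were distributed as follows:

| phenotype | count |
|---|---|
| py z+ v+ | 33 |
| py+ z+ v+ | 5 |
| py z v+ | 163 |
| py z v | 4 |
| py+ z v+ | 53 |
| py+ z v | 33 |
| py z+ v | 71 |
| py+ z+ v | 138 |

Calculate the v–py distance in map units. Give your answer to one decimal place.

26.6 map units

The two most frequent reciprocal classes, py+ z+ v and py z v+, are the parental types, so the F1 was py+ z+ v / py z v+.
The two rarest classes, py+ z+ v+ and py z v, are the double crossovers. Comparing them with the parentals, only the v allele has switched, so v is the middle locus and the order is py – v – z.
Crossovers in the py–v interval produce the single-crossover classes py z+ v and py+ z v+ (71 + 53 = 124) plus the double crossovers (9).
RF(py–v) = (124 + 9) / 500 = 133/500 = 0.2660 → 26.6 map units.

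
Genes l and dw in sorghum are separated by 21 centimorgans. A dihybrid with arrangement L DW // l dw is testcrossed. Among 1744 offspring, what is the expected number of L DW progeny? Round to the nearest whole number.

689

A map distance of 21 centimorgans corresponds to a recombination frequency of 0.210.
The F1 is L DW / l dw, so L DW is a parental gamete class with expected frequency (1 − r)/2 = 0.790/2 = 0.3950.
Expected number = 0.3950 × 1744 = 688.88 ≈ 689.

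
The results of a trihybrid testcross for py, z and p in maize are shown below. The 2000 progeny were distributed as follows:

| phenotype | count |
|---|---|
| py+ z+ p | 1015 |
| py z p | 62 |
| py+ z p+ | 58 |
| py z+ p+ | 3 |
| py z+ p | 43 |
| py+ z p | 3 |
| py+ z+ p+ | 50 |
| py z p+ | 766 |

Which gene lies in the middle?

The two most frequent reciprocal classes, py+ z+ p and py z p+, are the parental types, so the F1 was py+ z+ p / py z p+.
The two rarest classes, py+ z p and py z+ p+, are the double crossovers. Comparing them with the parentals, only the z allele has switched, so z is the middle locus and the order is p – z – py.

z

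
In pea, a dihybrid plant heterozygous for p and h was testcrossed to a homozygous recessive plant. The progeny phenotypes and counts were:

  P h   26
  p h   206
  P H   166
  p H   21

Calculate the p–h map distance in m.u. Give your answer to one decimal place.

The two most frequent classes, P H (166) and p h (206), are the parental types, so the F1 was P H / p h.
The recombinant classes are P h and p H: 26 + 21 = 47.
Recombination frequency = 47/419 = 0.1122 ≈ 11.2%, i.e. 11.2 m.u.

11.2 m.u.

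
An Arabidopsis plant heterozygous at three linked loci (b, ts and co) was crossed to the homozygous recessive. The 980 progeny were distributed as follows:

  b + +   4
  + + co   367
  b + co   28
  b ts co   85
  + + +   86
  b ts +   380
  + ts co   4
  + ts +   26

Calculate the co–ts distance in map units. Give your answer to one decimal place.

The two most frequent reciprocal classes, b ts + and + + co, are the parental types, so the F1 was b ts + / + + co.
The two rarest classes, b + + and + ts co, are the double crossovers. Comparing them with the parentals, only the ts allele has switched, so ts is the middle locus and the order is b – ts – co.
Crossovers in the ts–co interval produce the single-crossover classes b ts co and + + + (85 + 86 = 171) plus the double crossovers (8).
RF(ts–co) = (171 + 8) / 980 = 179/980 = 0.1827 → 18.3 map units.

18.3 map units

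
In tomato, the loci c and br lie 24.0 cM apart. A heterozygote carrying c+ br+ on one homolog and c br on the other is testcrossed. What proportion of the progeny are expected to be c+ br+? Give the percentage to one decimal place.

38.0%

A map distance of 24.0 cM corresponds to a recombination frequency of 0.240.
The F1 is c+ br+ / c br, so c+ br+ is a parental gamete class with expected frequency (1 − r)/2 = 0.760/2 = 0.3800.
That is 0.3800 = 38.0% of the progeny.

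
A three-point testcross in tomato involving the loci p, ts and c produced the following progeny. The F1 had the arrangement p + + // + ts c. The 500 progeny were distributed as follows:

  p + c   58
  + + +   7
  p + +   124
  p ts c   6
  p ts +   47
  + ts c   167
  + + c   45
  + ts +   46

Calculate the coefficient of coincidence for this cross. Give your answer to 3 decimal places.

0.529

The two rarest classes, + + + and p ts c, are the double crossovers. Comparing them with the parentals, only the p allele has switched, so p is the middle locus and the order is c – p – ts.
c–p: (104 + 13)/500 = 0.2340; p–ts: (92 + 13)/500 = 0.2100.
Expected DCO frequency = 0.2340 × 0.2100 ≈ 0.04914; observed = 13/500 ≈ 0.02600.
Coefficient of coincidence = 0.02600/0.04914 ≈ 0.529.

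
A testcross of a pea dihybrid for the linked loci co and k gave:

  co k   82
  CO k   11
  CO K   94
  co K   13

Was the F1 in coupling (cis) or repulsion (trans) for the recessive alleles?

cis

The two most frequent classes are CO K (94) and co k (82); these are the parental (non-recombinant) types.
So the F1 carried CO K on one chromosome and co k on the other — the recessive alleles are on the same chromosome (cis / coupling).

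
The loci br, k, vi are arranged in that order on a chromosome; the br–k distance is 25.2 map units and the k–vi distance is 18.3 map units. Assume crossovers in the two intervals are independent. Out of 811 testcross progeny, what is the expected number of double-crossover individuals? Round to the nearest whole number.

37

Map distances give recombination frequencies of 0.252 and 0.183 for the two intervals.
With no interference, expected double-crossover frequency = 0.252 × 0.183 = 0.04612.
Expected number = 0.04612 × 811 = 37.40 ≈ 37.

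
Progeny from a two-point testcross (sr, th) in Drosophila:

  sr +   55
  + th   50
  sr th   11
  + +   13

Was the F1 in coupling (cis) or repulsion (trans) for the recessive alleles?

The two most frequent classes are + th (50) and sr + (55); these are the parental (non-recombinant) types.
So the F1 carried + th on one chromosome and sr + on the other — the recessive alleles are on opposite chromosomes (trans / repulsion).

trans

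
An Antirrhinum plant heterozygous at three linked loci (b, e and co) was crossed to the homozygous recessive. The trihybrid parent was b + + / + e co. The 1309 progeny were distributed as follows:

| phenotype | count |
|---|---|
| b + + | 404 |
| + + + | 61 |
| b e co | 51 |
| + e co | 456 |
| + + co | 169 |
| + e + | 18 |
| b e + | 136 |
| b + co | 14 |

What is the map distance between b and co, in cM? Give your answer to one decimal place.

11.0 cM

The two rarest classes, b + co and + e +, are the double crossovers. Comparing them with the parentals, only the co allele has switched, so co is the middle locus and the order is e – co – b.
Crossovers in the co–b interval produce the single-crossover classes + + + and b e co (61 + 51 = 112) plus the double crossovers (32).
RF(co–b) = (112 + 32) / 1309 = 144/1309 = 0.1100 → 11.0 cM.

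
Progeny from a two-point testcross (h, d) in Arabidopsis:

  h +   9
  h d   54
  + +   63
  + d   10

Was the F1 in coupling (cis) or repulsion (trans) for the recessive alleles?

The two most frequent classes are + + (63) and h d (54); these are the parental (non-recombinant) types.
So the F1 carried + + on one chromosome and h d on the other — the recessive alleles are on the same chromosome (cis / coupling).

cis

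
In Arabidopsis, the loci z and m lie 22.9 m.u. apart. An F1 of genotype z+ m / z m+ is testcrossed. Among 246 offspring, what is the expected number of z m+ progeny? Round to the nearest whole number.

A map distance of 22.9 m.u. corresponds to a recombination frequency of 0.229.
The F1 is z+ m / z m+, so z m+ is a parental gamete class with expected frequency (1 − r)/2 = 0.771/2 = 0.3855.
Expected number = 0.3855 × 246 = 94.83 ≈ 95.

95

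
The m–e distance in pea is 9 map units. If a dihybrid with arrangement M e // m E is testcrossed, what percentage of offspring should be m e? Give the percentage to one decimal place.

A map distance of 9 map units corresponds to a recombination frequency of 0.090.
The F1 is M e / m E, so m e is a recombinant gamete class with expected frequency r/2 = 0.090/2 = 0.0450.
That is 0.0450 = 4.5% of the progeny.

4.5%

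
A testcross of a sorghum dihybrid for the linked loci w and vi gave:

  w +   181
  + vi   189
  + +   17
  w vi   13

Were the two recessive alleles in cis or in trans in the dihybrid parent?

The two most frequent classes are + vi (189) and w + (181); these are the parental (non-recombinant) types.
So the F1 carried + vi on one chromosome and w + on the other — the recessive alleles are on opposite chromosomes (trans / repulsion).

trans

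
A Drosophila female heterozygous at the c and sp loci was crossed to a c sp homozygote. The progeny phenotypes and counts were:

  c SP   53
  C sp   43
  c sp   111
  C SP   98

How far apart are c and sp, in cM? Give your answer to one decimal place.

31.5 cM

The two most frequent classes, C SP (98) and c sp (111), are the parental types, so the F1 was C SP / c sp.
The recombinant classes are C sp and c SP: 43 + 53 = 96.
Recombination frequency = 96/305 = 0.3148 ≈ 31.5%, i.e. 31.5 cM.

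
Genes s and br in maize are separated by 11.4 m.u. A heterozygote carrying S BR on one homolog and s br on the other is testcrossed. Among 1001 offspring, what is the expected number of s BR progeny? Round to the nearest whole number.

57

A map distance of 11.4 m.u. corresponds to a recombination frequency of 0.114.
The F1 is S BR / s br, so s BR is a recombinant gamete class with expected frequency r/2 = 0.114/2 = 0.0570.
Expected number = 0.0570 × 1001 = 57.06 ≈ 57.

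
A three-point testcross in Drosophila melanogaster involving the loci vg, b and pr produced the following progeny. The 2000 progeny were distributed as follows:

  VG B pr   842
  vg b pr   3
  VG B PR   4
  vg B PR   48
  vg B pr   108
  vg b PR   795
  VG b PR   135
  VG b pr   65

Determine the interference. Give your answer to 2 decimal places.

The two most frequent reciprocal classes, vg b PR and VG B pr, are the parental types, so the F1 was vg b PR / VG B pr.
The two rarest classes, vg b pr and VG B PR, are the double crossovers. Comparing them with the parentals, only the pr allele has switched, so pr is the middle locus and the order is vg – pr – b.
vg–pr: (243 + 7)/2000 = 0.1250; pr–b: (113 + 7)/2000 = 0.0600.
Expected DCO frequency = 0.1250 × 0.0600 ≈ 0.00750; observed = 7/2000 ≈ 0.00350.
Coefficient of coincidence = 0.00350/0.00750 ≈ 0.47; interference = 1 − 0.47 = 0.53.

0.53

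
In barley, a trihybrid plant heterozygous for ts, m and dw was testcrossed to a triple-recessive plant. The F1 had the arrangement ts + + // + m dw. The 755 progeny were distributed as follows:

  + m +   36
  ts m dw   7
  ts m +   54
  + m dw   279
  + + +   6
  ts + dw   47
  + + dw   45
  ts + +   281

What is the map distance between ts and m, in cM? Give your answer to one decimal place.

The two rarest classes, + + + and ts m dw, are the double crossovers. Comparing them with the parentals, only the ts allele has switched, so ts is the middle locus and the order is dw – ts – m.
Crossovers in the ts–m interval produce the single-crossover classes ts m + and + + dw (54 + 45 = 99) plus the double crossovers (13).
RF(ts–m) = (99 + 13) / 755 = 112/755 = 0.1483 → 14.8 cM.

14.8 cM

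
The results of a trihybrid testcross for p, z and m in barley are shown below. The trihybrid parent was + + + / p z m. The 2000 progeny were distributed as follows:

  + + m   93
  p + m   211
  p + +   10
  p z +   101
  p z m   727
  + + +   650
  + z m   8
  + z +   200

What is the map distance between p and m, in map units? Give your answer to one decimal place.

The two rarest classes, p + + and + z m, are the double crossovers. Comparing them with the parentals, only the p allele has switched, so p is the middle locus and the order is z – p – m.
Crossovers in the p–m interval produce the single-crossover classes + + m and p z + (93 + 101 = 194) plus the double crossovers (18).
RF(p–m) = (194 + 18) / 2000 = 212/2000 = 0.1060 → 10.6 map units.

10.6 map units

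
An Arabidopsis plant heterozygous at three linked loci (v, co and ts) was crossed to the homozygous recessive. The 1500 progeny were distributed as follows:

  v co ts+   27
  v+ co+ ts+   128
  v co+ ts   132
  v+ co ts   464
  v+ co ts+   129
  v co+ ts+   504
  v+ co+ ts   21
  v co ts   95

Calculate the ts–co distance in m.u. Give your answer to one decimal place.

The two most frequent reciprocal classes, v co+ ts+ and v+ co ts, are the parental types, so the F1 was v co+ ts+ / v+ co ts.
The two rarest classes, v co ts+ and v+ co+ ts, are the double crossovers. Comparing them with the parentals, only the co allele has switched, so co is the middle locus and the order is ts – co – v.
Crossovers in the ts–co interval produce the single-crossover classes v co+ ts and v+ co ts+ (132 + 129 = 261) plus the double crossovers (48).
RF(ts–co) = (261 + 48) / 1500 = 309/1500 = 0.2060 → 20.6 m.u.

20.6 m.u.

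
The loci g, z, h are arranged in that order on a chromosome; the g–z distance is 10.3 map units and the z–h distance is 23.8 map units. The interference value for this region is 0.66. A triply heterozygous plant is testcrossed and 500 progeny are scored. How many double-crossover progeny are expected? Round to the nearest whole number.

Map distances give recombination frequencies of 0.103 and 0.238 for the two intervals.
With interference 0.66 (so coincidence = 0.34), expected double-crossover frequency = 0.103 × 0.238 × 0.34 = 0.00833.
Expected number = 0.00833 × 500 = 4.17 ≈ 4.

4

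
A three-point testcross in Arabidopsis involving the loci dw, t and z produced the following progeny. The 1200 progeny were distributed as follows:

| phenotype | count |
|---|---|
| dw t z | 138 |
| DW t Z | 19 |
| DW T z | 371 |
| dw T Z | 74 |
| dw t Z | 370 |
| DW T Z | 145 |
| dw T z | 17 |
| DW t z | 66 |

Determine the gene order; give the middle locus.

The two most frequent reciprocal classes, DW T z and dw t Z, are the parental types, so the F1 was DW T z / dw t Z.
The two rarest classes, dw T z and DW t Z, are the double crossovers. Comparing them with the parentals, only the dw allele has switched, so dw is the middle locus and the order is z – dw – t.

dw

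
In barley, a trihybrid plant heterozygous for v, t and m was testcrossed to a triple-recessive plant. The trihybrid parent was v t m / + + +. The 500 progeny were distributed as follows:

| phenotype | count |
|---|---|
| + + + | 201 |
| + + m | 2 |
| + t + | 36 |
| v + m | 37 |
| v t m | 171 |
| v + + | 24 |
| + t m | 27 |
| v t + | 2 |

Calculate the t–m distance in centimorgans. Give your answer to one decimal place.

The two rarest classes, v t + and + + m, are the double crossovers. Comparing them with the parentals, only the m allele has switched, so m is the middle locus and the order is v – m – t.
Crossovers in the m–t interval produce the single-crossover classes v + m and + t + (37 + 36 = 73) plus the double crossovers (4).
RF(m–t) = (73 + 4) / 500 = 77/500 = 0.1540 → 15.4 centimorgans.

15.4 centimorgans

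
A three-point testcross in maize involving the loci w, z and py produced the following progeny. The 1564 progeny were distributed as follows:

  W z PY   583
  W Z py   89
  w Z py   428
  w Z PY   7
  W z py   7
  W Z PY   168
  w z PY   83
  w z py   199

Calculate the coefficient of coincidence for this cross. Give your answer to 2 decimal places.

The two most frequent reciprocal classes, w Z py and W z PY, are the parental types, so the F1 was w Z py / W z PY.
The two rarest classes, w Z PY and W z py, are the double crossovers. Comparing them with the parentals, only the py allele has switched, so py is the middle locus and the order is w – py – z.
w–py: (172 + 14)/1564 = 0.1189; py–z: (367 + 14)/1564 = 0.2436.
Expected DCO frequency = 0.1189 × 0.2436 ≈ 0.02896; observed = 14/1564 ≈ 0.00895.
Coefficient of coincidence = 0.00895/0.02896 ≈ 0.31.

0.31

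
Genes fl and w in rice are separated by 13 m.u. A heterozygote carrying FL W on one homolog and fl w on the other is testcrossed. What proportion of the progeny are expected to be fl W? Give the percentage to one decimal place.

6.5%

A map distance of 13 m.u. corresponds to a recombination frequency of 0.130.
The F1 is FL W / fl w, so fl W is a recombinant gamete class with expected frequency r/2 = 0.130/2 = 0.0650.
That is 0.0650 = 6.5% of the progeny.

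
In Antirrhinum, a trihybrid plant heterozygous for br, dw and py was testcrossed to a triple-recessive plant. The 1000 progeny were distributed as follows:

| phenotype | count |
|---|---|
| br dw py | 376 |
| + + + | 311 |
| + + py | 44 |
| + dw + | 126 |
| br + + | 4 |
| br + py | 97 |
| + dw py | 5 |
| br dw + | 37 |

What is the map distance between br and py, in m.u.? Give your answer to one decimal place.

9.0 m.u.

The two most frequent reciprocal classes, br dw py and + + +, are the parental types, so the F1 was br dw py / + + +.
The two rarest classes, + dw py and br + +, are the double crossovers. Comparing them with the parentals, only the br allele has switched, so br is the middle locus and the order is py – br – dw.
Crossovers in the py–br interval produce the single-crossover classes br dw + and + + py (37 + 44 = 81) plus the double crossovers (9).
RF(py–br) = (81 + 9) / 1000 = 90/1000 = 0.0900 → 9.0 m.u.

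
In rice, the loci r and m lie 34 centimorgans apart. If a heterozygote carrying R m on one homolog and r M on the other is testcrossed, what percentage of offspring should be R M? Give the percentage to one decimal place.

A map distance of 34 centimorgans corresponds to a recombination frequency of 0.340.
The F1 is R m / r M, so R M is a recombinant gamete class with expected frequency r/2 = 0.340/2 = 0.1700.
That is 0.1700 = 17.0% of the progeny.

17.0%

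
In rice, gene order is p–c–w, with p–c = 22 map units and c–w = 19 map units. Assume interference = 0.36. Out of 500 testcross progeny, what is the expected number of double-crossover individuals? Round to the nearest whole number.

13

Map distances give recombination frequencies of 0.220 and 0.190 for the two intervals.
With interference 0.36 (so coincidence = 0.64), expected double-crossover frequency = 0.220 × 0.190 × 0.64 = 0.02675.
Expected number = 0.02675 × 500 = 13.38 ≈ 13.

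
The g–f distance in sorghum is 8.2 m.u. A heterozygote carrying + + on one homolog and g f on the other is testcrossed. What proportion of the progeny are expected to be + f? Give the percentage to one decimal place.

4.1%

A map distance of 8.2 m.u. corresponds to a recombination frequency of 0.082.
The F1 is + + / g f, so + f is a recombinant gamete class with expected frequency r/2 = 0.082/2 = 0.0410.
That is 0.0410 = 4.1% of the progeny.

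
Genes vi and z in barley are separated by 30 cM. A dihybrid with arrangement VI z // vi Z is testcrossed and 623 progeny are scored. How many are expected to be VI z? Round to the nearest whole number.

A map distance of 30 cM corresponds to a recombination frequency of 0.300.
The F1 is VI z / vi Z, so VI z is a parental gamete class with expected frequency (1 − r)/2 = 0.700/2 = 0.3500.
Expected number = 0.3500 × 623 = 218.05 ≈ 218.

218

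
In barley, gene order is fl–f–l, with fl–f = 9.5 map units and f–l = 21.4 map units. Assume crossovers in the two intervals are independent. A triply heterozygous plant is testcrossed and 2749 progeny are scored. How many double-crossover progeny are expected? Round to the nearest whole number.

56

Map distances give recombination frequencies of 0.095 and 0.214 for the two intervals.
With no interference, expected double-crossover frequency = 0.095 × 0.214 = 0.02033.
Expected number = 0.02033 × 2749 = 55.89 ≈ 56.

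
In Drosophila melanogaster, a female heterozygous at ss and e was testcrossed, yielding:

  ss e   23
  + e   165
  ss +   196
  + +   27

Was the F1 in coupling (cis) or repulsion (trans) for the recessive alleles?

The two most frequent classes are + e (165) and ss + (196); these are the parental (non-recombinant) types.
So the F1 carried + e on one chromosome and ss + on the other — the recessive alleles are on opposite chromosomes (trans / repulsion).

trans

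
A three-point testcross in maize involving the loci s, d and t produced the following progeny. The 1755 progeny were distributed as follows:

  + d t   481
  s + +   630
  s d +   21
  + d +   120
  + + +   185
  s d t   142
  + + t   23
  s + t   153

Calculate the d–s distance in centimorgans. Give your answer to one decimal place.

21.1 centimorgans

The two most frequent reciprocal classes, s + + and + d t, are the parental types, so the F1 was s + + / + d t.
The two rarest classes, s d + and + + t, are the double crossovers. Comparing them with the parentals, only the d allele has switched, so d is the middle locus and the order is s – d – t.
Crossovers in the s–d interval produce the single-crossover classes + + + and s d t (185 + 142 = 327) plus the double crossovers (44).
RF(s–d) = (327 + 44) / 1755 = 371/1755 = 0.2114 → 21.1 centimorgans.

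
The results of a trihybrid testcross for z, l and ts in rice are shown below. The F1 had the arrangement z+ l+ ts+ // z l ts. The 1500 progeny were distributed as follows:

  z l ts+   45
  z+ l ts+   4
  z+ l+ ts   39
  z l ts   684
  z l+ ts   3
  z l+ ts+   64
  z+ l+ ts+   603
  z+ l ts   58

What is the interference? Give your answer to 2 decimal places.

0.11

The two rarest classes, z+ l ts+ and z l+ ts, are the double crossovers. Comparing them with the parentals, only the l allele has switched, so l is the middle locus and the order is z – l – ts.
z–l: (122 + 7)/1500 = 0.0860; l–ts: (84 + 7)/1500 = 0.0607.
Expected DCO frequency = 0.0860 × 0.0607 ≈ 0.00522; observed = 7/1500 ≈ 0.00467.
Coefficient of coincidence = 0.00467/0.00522 ≈ 0.89; interference = 1 − 0.89 = 0.11.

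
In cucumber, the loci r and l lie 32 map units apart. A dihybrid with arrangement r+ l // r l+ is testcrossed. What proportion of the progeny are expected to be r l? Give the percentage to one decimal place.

A map distance of 32 map units corresponds to a recombination frequency of 0.320.
The F1 is r+ l / r l+, so r l is a recombinant gamete class with expected frequency r/2 = 0.320/2 = 0.1600.
That is 0.1600 = 16.0% of the progeny.

16.0%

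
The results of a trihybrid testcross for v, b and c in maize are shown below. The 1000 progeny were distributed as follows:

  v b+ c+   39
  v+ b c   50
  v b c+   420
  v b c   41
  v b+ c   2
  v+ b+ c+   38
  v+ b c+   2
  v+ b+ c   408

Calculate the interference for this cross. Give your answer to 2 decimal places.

The two most frequent reciprocal classes, v b c+ and v+ b+ c, are the parental types, so the F1 was v b c+ / v+ b+ c.
The two rarest classes, v+ b c+ and v b+ c, are the double crossovers. Comparing them with the parentals, only the v allele has switched, so v is the middle locus and the order is b – v – c.
b–v: (89 + 4)/1000 = 0.0930; v–c: (79 + 4)/1000 = 0.0830.
Expected DCO frequency = 0.0930 × 0.0830 ≈ 0.00772; observed = 4/1000 ≈ 0.00400.
Coefficient of coincidence = 0.00400/0.00772 ≈ 0.52; interference = 1 − 0.52 = 0.48.

0.48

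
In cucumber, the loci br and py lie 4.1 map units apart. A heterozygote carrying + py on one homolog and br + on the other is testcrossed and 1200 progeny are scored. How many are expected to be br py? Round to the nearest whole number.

25

A map distance of 4.1 map units corresponds to a recombination frequency of 0.041.
The F1 is + py / br +, so br py is a recombinant gamete class with expected frequency r/2 = 0.041/2 = 0.0205.
Expected number = 0.0205 × 1200 = 24.60 ≈ 25.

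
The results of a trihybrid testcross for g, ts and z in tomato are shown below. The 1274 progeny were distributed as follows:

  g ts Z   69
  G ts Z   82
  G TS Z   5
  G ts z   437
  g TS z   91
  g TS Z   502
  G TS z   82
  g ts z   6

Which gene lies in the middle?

g

The two most frequent reciprocal classes, g TS Z and G ts z, are the parental types, so the F1 was g TS Z / G ts z.
The two rarest classes, G TS Z and g ts z, are the double crossovers. Comparing them with the parentals, only the g allele has switched, so g is the middle locus and the order is ts – g – z.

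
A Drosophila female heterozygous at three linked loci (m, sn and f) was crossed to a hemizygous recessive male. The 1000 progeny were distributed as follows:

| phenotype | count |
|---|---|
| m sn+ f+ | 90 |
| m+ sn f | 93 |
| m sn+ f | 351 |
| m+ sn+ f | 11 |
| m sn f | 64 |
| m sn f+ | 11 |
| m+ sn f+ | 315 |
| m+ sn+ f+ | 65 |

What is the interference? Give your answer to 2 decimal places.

0.29

The two most frequent reciprocal classes, m sn+ f and m+ sn f+, are the parental types, so the F1 was m sn+ f / m+ sn f+.
The two rarest classes, m+ sn+ f and m sn f+, are the double crossovers. Comparing them with the parentals, only the m allele has switched, so m is the middle locus and the order is f – m – sn.
f–m: (183 + 22)/1000 = 0.2050; m–sn: (129 + 22)/1000 = 0.1510.
Expected DCO frequency = 0.2050 × 0.1510 ≈ 0.03095; observed = 22/1000 ≈ 0.02200.
Coefficient of coincidence = 0.02200/0.03095 ≈ 0.71; interference = 1 − 0.71 = 0.29.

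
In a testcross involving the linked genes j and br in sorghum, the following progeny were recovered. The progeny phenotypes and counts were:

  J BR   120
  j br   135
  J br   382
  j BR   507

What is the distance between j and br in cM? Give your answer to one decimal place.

22.3 cM

The two most frequent classes, J br (382) and j BR (507), are the parental types, so the F1 was J br / j BR.
The recombinant classes are J BR and j br: 120 + 135 = 255.
Recombination frequency = 255/1144 = 0.2229 ≈ 22.3%, i.e. 22.3 cM.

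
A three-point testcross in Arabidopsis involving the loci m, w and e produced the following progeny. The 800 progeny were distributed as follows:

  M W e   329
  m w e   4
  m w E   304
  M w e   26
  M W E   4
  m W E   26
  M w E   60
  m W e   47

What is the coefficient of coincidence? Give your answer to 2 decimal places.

0.93

The two most frequent reciprocal classes, m w E and M W e, are the parental types, so the F1 was m w E / M W e.
The two rarest classes, m w e and M W E, are the double crossovers. Comparing them with the parentals, only the e allele has switched, so e is the middle locus and the order is w – e – m.
w–e: (52 + 8)/800 = 0.0750; e–m: (107 + 8)/800 = 0.1437.
Expected DCO frequency = 0.0750 × 0.1437 ≈ 0.01078; observed = 8/800 ≈ 0.01000.
Coefficient of coincidence = 0.01000/0.01078 ≈ 0.93.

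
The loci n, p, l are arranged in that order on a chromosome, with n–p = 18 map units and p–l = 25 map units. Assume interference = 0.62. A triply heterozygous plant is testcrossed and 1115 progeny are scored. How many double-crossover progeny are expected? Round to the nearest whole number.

Map distances give recombination frequencies of 0.180 and 0.250 for the two intervals.
With interference 0.62 (so coincidence = 0.38), expected double-crossover frequency = 0.180 × 0.250 × 0.38 = 0.01710.
Expected number = 0.01710 × 1115 = 19.07 ≈ 19.

19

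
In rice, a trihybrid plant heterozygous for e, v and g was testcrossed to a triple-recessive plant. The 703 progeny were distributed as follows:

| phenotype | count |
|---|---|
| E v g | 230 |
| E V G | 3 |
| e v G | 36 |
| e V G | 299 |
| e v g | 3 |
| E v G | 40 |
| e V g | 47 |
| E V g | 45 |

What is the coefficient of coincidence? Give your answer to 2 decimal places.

The two most frequent reciprocal classes, E v g and e V G, are the parental types, so the F1 was E v g / e V G.
The two rarest classes, e v g and E V G, are the double crossovers. Comparing them with the parentals, only the e allele has switched, so e is the middle locus and the order is g – e – v.
g–e: (87 + 6)/703 = 0.1323; e–v: (81 + 6)/703 = 0.1238.
Expected DCO frequency = 0.1323 × 0.1238 ≈ 0.01638; observed = 6/703 ≈ 0.00853.
Coefficient of coincidence = 0.00853/0.01638 ≈ 0.52.

0.52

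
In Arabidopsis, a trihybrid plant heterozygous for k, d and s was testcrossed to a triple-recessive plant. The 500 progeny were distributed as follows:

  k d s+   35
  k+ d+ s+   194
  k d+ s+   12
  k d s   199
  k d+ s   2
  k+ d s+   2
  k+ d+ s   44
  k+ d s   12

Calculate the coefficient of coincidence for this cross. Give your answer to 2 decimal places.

0.86

The two most frequent reciprocal classes, k+ d+ s+ and k d s, are the parental types, so the F1 was k+ d+ s+ / k d s.
The two rarest classes, k+ d s+ and k d+ s, are the double crossovers. Comparing them with the parentals, only the d allele has switched, so d is the middle locus and the order is k – d – s.
k–d: (24 + 4)/500 = 0.0560; d–s: (79 + 4)/500 = 0.1660.
Expected DCO frequency = 0.0560 × 0.1660 ≈ 0.00930; observed = 4/500 ≈ 0.00800.
Coefficient of coincidence = 0.00800/0.00930 ≈ 0.86.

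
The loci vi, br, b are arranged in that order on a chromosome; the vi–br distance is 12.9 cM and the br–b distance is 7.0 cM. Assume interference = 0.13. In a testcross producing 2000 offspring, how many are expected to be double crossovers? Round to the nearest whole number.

16

Map distances give recombination frequencies of 0.129 and 0.070 for the two intervals.
With interference 0.13 (so coincidence = 0.87), expected double-crossover frequency = 0.129 × 0.070 × 0.87 = 0.00786.
Expected number = 0.00786 × 2000 = 15.71 ≈ 16.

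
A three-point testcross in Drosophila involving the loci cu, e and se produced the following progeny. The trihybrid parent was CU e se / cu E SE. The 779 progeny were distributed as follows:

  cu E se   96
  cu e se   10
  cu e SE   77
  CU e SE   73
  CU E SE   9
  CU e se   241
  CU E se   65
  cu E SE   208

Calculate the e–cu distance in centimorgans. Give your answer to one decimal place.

The two rarest classes, cu e se and CU E SE, are the double crossovers. Comparing them with the parentals, only the cu allele has switched, so cu is the middle locus and the order is e – cu – se.
Crossovers in the e–cu interval produce the single-crossover classes CU E se and cu e SE (65 + 77 = 142) plus the double crossovers (19).
RF(e–cu) = (142 + 19) / 779 = 161/779 = 0.2067 → 20.7 centimorgans.

20.7 centimorgans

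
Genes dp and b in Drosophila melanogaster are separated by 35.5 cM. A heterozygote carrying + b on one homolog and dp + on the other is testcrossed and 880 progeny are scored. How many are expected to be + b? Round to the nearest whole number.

284

A map distance of 35.5 cM corresponds to a recombination frequency of 0.355.
The F1 is + b / dp +, so + b is a parental gamete class with expected frequency (1 − r)/2 = 0.645/2 = 0.3225.
Expected number = 0.3225 × 880 = 283.80 ≈ 284.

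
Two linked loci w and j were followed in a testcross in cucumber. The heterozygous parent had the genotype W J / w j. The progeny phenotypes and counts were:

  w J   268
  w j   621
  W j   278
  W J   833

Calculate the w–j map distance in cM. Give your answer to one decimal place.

The recombinant classes are W j and w J: 278 + 268 = 546.
Recombination frequency = 546/2000 = 0.2730 ≈ 27.3%, i.e. 27.3 cM.

27.3 cM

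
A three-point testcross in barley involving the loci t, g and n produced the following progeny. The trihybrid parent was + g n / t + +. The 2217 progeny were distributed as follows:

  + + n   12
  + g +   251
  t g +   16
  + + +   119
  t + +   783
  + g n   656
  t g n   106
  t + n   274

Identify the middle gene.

g

The two rarest classes, + + n and t g +, are the double crossovers. Comparing them with the parentals, only the g allele has switched, so g is the middle locus and the order is t – g – n.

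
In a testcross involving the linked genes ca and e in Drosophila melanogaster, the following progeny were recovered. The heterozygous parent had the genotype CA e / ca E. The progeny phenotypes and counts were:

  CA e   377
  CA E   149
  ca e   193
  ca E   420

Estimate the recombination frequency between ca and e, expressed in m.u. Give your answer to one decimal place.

The recombinant classes are CA E and ca e: 149 + 193 = 342.
Recombination frequency = 342/1139 = 0.3003 ≈ 30.0%, i.e. 30.0 m.u.

30.0 m.u.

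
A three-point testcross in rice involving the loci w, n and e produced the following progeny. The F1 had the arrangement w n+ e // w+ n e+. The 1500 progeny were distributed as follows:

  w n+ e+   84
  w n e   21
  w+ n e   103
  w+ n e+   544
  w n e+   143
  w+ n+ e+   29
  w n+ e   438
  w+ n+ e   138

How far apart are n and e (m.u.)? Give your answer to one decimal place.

The two rarest classes, w n e and w+ n+ e+, are the double crossovers. Comparing them with the parentals, only the n allele has switched, so n is the middle locus and the order is w – n – e.
Crossovers in the n–e interval produce the single-crossover classes w n+ e+ and w+ n e (84 + 103 = 187) plus the double crossovers (50).
RF(n–e) = (187 + 50) / 1500 = 237/1500 = 0.1580 → 15.8 m.u.

15.8 m.u.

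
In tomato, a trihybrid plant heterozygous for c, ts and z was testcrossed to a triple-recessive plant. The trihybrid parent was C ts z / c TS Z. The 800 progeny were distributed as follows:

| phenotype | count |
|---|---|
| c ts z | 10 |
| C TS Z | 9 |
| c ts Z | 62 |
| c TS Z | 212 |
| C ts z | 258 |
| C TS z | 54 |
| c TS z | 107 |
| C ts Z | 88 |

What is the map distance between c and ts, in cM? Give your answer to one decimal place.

The two rarest classes, c ts z and C TS Z, are the double crossovers. Comparing them with the parentals, only the c allele has switched, so c is the middle locus and the order is ts – c – z.
Crossovers in the ts–c interval produce the single-crossover classes C TS z and c ts Z (54 + 62 = 116) plus the double crossovers (19).
RF(ts–c) = (116 + 19) / 800 = 135/800 = 0.1688 → 16.9 cM.

16.9 cM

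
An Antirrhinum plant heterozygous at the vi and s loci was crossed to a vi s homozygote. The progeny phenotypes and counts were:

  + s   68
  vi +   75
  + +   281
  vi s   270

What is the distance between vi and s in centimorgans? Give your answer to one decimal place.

20.6 centimorgans

The two most frequent classes, + + (281) and vi s (270), are the parental types, so the F1 was + + / vi s.
The recombinant classes are + s and vi +: 68 + 75 = 143.
Recombination frequency = 143/694 = 0.2061 ≈ 20.6%, i.e. 20.6 centimorgans.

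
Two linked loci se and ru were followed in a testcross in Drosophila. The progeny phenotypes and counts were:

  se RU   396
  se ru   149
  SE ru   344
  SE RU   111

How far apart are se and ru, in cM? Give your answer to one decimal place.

The two most frequent classes, SE ru (344) and se RU (396), are the parental types, so the F1 was SE ru / se RU.
The recombinant classes are SE RU and se ru: 111 + 149 = 260.
Recombination frequency = 260/1000 = 0.2600 ≈ 26.0%, i.e. 26.0 cM.

26.0 cM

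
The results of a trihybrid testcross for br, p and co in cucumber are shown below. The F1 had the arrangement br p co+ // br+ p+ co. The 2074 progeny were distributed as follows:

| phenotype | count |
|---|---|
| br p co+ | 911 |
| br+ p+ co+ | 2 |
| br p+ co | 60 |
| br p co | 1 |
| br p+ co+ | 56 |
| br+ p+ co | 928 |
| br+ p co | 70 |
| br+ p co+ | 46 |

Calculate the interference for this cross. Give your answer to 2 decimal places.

0.56

The two rarest classes, br p co and br+ p+ co+, are the double crossovers. Comparing them with the parentals, only the co allele has switched, so co is the middle locus and the order is br – co – p.
br–co: (106 + 3)/2074 = 0.0526; co–p: (126 + 3)/2074 = 0.0622.
Expected DCO frequency = 0.0526 × 0.0622 ≈ 0.00327; observed = 3/2074 ≈ 0.00145.
Coefficient of coincidence = 0.00145/0.00327 ≈ 0.44; interference = 1 − 0.44 = 0.56.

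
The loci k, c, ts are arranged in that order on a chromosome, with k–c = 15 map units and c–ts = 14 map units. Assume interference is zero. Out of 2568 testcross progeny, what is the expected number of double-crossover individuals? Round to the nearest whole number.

Map distances give recombination frequencies of 0.150 and 0.140 for the two intervals.
With no interference, expected double-crossover frequency = 0.150 × 0.140 = 0.02100.
Expected number = 0.02100 × 2568 = 53.93 ≈ 54.

54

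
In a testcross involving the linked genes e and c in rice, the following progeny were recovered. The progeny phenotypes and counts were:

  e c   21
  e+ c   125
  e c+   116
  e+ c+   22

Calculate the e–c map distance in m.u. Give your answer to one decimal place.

15.1 m.u.

The two most frequent classes, e+ c (125) and e c+ (116), are the parental types, so the F1 was e+ c / e c+.
The recombinant classes are e+ c+ and e c: 22 + 21 = 43.
Recombination frequency = 43/284 = 0.1514 ≈ 15.1%, i.e. 15.1 m.u.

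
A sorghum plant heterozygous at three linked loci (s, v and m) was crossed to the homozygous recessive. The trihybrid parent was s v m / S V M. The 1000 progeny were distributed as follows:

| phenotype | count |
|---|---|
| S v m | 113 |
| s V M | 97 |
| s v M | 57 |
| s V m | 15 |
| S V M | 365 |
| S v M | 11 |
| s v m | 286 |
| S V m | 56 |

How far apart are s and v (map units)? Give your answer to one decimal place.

23.6 map units

The two rarest classes, s V m and S v M, are the double crossovers. Comparing them with the parentals, only the v allele has switched, so v is the middle locus and the order is m – v – s.
Crossovers in the v–s interval produce the single-crossover classes S v m and s V M (113 + 97 = 210) plus the double crossovers (26).
RF(v–s) = (210 + 26) / 1000 = 236/1000 = 0.2360 → 23.6 map units.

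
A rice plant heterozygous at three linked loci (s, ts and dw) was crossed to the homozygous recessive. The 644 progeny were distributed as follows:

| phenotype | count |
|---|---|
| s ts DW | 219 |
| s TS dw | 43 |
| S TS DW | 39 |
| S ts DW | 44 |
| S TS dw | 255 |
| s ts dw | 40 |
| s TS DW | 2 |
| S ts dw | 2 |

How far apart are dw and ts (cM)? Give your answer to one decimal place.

The two most frequent reciprocal classes, s ts DW and S TS dw, are the parental types, so the F1 was s ts DW / S TS dw.
The two rarest classes, s TS DW and S ts dw, are the double crossovers. Comparing them with the parentals, only the ts allele has switched, so ts is the middle locus and the order is dw – ts – s.
Crossovers in the dw–ts interval produce the single-crossover classes s ts dw and S TS DW (40 + 39 = 79) plus the double crossovers (4).
RF(dw–ts) = (79 + 4) / 644 = 83/644 = 0.1289 → 12.9 cM.

12.9 cM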